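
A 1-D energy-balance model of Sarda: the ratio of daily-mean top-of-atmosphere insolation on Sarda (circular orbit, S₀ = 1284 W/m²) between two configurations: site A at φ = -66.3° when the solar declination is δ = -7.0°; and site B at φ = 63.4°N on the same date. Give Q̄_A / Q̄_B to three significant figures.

— Configuration A (φ=-66.3°):
cos H₀ = −tan(-66.3°) tan(-7.000°) = -0.2797, H₀ = 1.8543 rad.
Bracket: H₀ sin φ sin δ + cos φ cos δ sin H₀ = 1.8543×-0.91566×-0.12187 + 0.40195×0.99255×0.96008 = 0.206924 + 0.383029 = 0.589953.
Q̄ = (S₀/π) × [bracket] = (1284/π) × 0.589953 = 241.12 W/m².
— Configuration B (φ=+63.4°):
cos H₀ = −tan(+63.4°) tan(-7.000°) = 0.2452, H₀ = 1.3231 rad.
Bracket: H₀ sin φ sin δ + cos φ cos δ sin H₀ = 1.3231×0.89415×-0.12187 + 0.44776×0.99255×0.96947 = -0.144178 + 0.430856 = 0.286678.
Q̄ = (S₀/π) × [bracket] = (1284/π) × 0.286678 = 117.17 W/m².
Ratio Q̄_A / Q̄_B = 241.12 / 117.17 = 2.058.

Q̄_A / Q̄_B ≈ 2.06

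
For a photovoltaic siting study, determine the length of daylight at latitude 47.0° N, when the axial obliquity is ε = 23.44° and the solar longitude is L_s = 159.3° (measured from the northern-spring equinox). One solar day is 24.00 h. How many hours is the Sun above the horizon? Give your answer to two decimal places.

13.17 h

Solar declination: sin δ = sin ε · sin L_s = sin 23.44° × sin 159.3° = 0.14061, so δ = +8.083°.
cos h₀ = −tan ϕ · tan δ = −tan(+47.0°) × tan(+8.083°) = -0.1523, so h₀ = 1.7237 rad = 98.76°.
Daylight = 2h₀/(2π) × 24.00 h = (1.7237/π) × 24.00 = 13.17 h.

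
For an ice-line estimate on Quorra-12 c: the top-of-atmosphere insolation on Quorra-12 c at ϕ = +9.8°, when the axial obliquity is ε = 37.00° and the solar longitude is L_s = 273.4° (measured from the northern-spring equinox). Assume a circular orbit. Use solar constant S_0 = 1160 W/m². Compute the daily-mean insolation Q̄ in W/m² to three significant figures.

Solar declination: sin δ = sin ε · sin L_s = sin 37.00° × sin 273.4° = -0.60076, so δ = -36.924°.
cos h₀ = −tan(+9.8°) tan(-36.924°) = 0.1298, h₀ = 1.4406 rad.
Bracket: h₀ sin ϕ sin δ + cos ϕ cos δ sin h₀ = 1.4406×0.17021×-0.60076 + 0.98541×0.79943×0.99154 = -0.147309 + 0.781102 = 0.633793.
Q̄ = (S_0/π) × [bracket] = (1160/π) × 0.633793 = 234.0 W/m².

Q̄ ≈ 234 W/m²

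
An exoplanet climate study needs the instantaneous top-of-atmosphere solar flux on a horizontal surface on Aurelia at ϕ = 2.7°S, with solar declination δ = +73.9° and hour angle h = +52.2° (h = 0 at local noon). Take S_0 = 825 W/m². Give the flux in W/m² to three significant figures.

cos θ_z = sin ϕ sin δ + cos ϕ cos δ cos h = -0.045259 + 0.169779 = 0.124520.
Flux = S_0 · cos θ_z = 825 × 0.124520 = 102.7 W/m².

103 W/m²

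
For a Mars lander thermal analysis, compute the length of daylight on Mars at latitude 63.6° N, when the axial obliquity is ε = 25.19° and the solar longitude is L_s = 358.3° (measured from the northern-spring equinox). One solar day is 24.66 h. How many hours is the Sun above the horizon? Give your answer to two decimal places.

Solar declination: sin δ = sin ε · sin L_s = sin 25.19° × sin 358.3° = -0.01263, so δ = -0.723°.
cos h₀ = −tan ϕ · tan δ = −tan(+63.6°) × tan(-0.723°) = 0.0254, so h₀ = 1.5454 rad = 88.54°.
Daylight = 2h₀/(2π) × 24.66 h = (1.5454/π) × 24.66 = 12.13 h.

12.13 h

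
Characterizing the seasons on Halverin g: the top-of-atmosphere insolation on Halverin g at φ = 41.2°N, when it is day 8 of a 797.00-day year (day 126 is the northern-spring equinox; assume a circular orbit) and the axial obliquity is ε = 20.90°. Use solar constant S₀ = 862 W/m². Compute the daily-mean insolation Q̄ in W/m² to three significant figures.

Q̄ ≈ 123 W/m²

Solar longitude: λ_s = 360° × (8 − 126)/797.00 = -53.300°, i.e. -53.300° + 360° = 306.700°.
sin δ = sin 20.90° × sin 306.700° = -0.28602, so δ = -16.620°.
cos H₀ = −tan(+41.2°) tan(-16.620°) = 0.2613, H₀ = 1.3064 rad.
Bracket: H₀ sin φ sin δ + cos φ cos δ sin H₀ = 1.3064×0.65869×-0.28602 + 0.75241×0.95822×0.96525 = -0.246124 + 0.695920 = 0.449796.
Q̄ = (S₀/π) × [bracket] = (862/π) × 0.449796 = 123.4 W/m².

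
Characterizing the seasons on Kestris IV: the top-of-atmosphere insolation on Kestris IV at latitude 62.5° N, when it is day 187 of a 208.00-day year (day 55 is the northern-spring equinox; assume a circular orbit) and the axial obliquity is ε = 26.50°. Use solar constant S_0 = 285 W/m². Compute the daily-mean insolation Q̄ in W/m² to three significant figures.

Q̄ ≈ 6.83 W/m²

Solar longitude: L_s = 360° × (187 − 55)/208.00 = 228.462°.
sin δ = sin 26.50° × sin 228.462° = -0.33398, so δ = -19.511°.
cos h₀ = −tan(+62.5°) tan(-19.511°) = 0.6807, h₀ = 0.8221 rad.
Bracket: h₀ sin ϕ sin δ + cos ϕ cos δ sin h₀ = 0.8221×0.88701×-0.33398 + 0.46175×0.94258×0.73260 = -0.243542 + 0.318854 = 0.075312.
Q̄ = (S_0/π) × [bracket] = (285/π) × 0.075312 = 6.832 W/m².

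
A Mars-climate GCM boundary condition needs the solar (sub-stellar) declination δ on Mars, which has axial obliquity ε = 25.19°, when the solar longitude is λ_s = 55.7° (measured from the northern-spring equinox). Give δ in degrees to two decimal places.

δ = +20.59°

sin δ = sin ε · sin λ_s = sin 25.19° × sin 55.7° = 0.351605.
δ = arcsin(0.351605) = +20.59°.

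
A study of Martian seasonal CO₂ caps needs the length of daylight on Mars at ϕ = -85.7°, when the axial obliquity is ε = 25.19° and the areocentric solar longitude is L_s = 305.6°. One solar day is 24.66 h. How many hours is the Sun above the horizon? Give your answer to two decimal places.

24.66 h

sin δ = sin 25.19° × sin 305.6° = -0.34607, so δ = -20.247°.
Sunrise equation: cos h₀ = −tan ϕ · tan δ = -4.9058 ≤ −1, so the Sun never sets (polar day) and h₀ = π.
Daylight = 2h₀/(2π) × 24.66 h = (3.1416/π) × 24.66 = 24.66 h.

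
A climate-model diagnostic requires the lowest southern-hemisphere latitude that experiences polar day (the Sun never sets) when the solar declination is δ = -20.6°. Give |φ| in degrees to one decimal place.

Polar day requires cos H₀ = −tan φ tan δ ≤ −1, i.e. tan φ tan δ ≥ 1.
The boundary is |tan φ| · |tan δ| = 1, so |φ| = 90° − |δ| = 90° − 20.6° = 69.4° in the southern hemisphere.

|φ| = 69.4°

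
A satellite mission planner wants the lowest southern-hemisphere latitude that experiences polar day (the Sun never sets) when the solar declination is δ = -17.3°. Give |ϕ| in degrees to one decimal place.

|ϕ| = 72.7°

Polar day requires cos h₀ = −tan ϕ tan δ ≤ −1, i.e. tan ϕ tan δ ≥ 1.
The boundary is |tan ϕ| · |tan δ| = 1, so |ϕ| = 90° − |δ| = 90° − 17.3° = 72.7° in the southern hemisphere.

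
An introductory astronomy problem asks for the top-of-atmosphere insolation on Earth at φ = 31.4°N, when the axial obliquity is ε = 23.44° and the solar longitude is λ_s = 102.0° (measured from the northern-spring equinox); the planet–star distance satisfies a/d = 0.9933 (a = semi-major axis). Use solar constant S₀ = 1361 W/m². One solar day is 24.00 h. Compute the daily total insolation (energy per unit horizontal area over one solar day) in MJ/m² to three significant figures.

41.8 MJ/m²

Solar declination: sin δ = sin ε · sin λ_s = sin 23.44° × sin 102.0° = 0.38910, so δ = +22.898°.
cos H₀ = −tan(+31.4°) tan(+22.898°) = -0.2578, H₀ = 1.8316 rad.
Bracket: H₀ sin φ sin δ + cos φ cos δ sin H₀ = 1.8316×0.52101×0.38910 + 0.85355×0.92120×0.96619 = 0.371311 + 0.759706 = 1.131017.
Inverse-square distance factor (a/d)² = 0.9933² = 0.986645.
Q̄ = (S₀/π) × 0.986645 × [bracket] = (1361/π) × 0.986645 × 1.131017 = 483.44 W/m².
Daily total = Q̄ × 24.00 h × 3600 s/h = 483.44 × 24.00 × 3600 / 10⁶ = 41.77 MJ/m².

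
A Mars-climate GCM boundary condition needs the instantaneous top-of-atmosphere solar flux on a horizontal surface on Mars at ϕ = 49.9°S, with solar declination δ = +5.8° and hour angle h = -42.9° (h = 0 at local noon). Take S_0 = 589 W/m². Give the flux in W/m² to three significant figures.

231 W/m²

cos θ_z = sin ϕ sin δ + cos ϕ cos δ cos h = -0.077300 + 0.469433 = 0.392133.
Flux = S_0 · cos θ_z = 589 × 0.392133 = 231.0 W/m².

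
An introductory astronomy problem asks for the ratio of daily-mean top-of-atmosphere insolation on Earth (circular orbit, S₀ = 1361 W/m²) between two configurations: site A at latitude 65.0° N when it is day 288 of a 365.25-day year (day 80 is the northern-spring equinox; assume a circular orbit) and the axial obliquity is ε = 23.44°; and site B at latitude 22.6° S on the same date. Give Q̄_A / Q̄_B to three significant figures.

— Configuration A (φ=+65.0°):
Solar longitude: λ_s = 360° × (288 − 80)/365.25 = 205.010°.
sin δ = sin 23.44° × sin 205.010° = -0.16818, so δ = -9.682°.
cos H₀ = −tan(+65.0°) tan(-9.682°) = 0.3659, H₀ = 1.1962 rad.
Bracket: H₀ sin φ sin δ + cos φ cos δ sin H₀ = 1.1962×0.90631×-0.16818 + 0.42262×0.98576×0.93067 = -0.182329 + 0.387719 = 0.205390.
Q̄ = (S₀/π) × [bracket] = (1361/π) × 0.205390 = 88.979 W/m².
— Configuration B (φ=-22.6°):
cos H₀ = −tan(-22.6°) tan(-9.682°) = -0.0710, H₀ = 1.6419 rad.
Bracket: H₀ sin φ sin δ + cos φ cos δ sin H₀ = 1.6419×-0.38430×-0.16818 + 0.92321×0.98576×0.99748 = 0.106119 + 0.907770 = 1.013889.
Q̄ = (S₀/π) × [bracket] = (1361/π) × 1.013889 = 439.24 W/m².
Ratio Q̄_A / Q̄_B = 88.979 / 439.24 = 0.2026.

Q̄_A / Q̄_B ≈ 0.203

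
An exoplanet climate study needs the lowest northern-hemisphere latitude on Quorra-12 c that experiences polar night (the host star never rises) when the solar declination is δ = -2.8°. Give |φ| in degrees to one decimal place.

|φ| = 87.2°

Polar night requires cos H₀ = −tan φ tan δ ≥ 1, i.e. tan φ tan δ ≤ −1.
The boundary is |tan φ| · |tan δ| = 1, so |φ| = 90° − |δ| = 90° − 2.8° = 87.2° in the northern hemisphere.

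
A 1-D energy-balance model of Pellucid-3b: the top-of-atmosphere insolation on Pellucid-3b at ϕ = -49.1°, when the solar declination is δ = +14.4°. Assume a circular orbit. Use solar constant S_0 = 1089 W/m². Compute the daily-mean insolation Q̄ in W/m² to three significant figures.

Q̄ ≈ 127 W/m²

cos h₀ = −tan(-49.1°) tan(+14.400°) = 0.2964, h₀ = 1.2699 rad.
Bracket: h₀ sin ϕ sin δ + cos ϕ cos δ sin h₀ = 1.2699×-0.75585×0.24869 + 0.65474×0.96858×0.95506 = -0.238706 + 0.605669 = 0.366963.
Q̄ = (S_0/π) × [bracket] = (1089/π) × 0.366963 = 127.2 W/m².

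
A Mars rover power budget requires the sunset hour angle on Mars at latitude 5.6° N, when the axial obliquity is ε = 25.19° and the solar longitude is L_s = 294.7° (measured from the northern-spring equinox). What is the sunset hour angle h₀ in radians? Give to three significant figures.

Solar declination: sin δ = sin ε · sin L_s = sin 25.19° × sin 294.7° = -0.38668, so δ = -22.748°.
cos h₀ = −tan ϕ · tan δ = −tan(+5.6°) × tan(-22.748°) = 0.0411, so h₀ = 1.5297 rad = 87.64°.

h₀ = 1.53 rad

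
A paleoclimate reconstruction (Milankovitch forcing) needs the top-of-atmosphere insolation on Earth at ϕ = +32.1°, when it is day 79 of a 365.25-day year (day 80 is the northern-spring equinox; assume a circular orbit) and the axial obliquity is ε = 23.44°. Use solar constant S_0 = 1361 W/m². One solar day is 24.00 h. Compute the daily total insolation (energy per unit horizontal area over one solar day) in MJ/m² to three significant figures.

Solar longitude: L_s = 360° × (79 − 80)/365.25 = -0.986°, i.e. -0.986° + 360° = 359.014°.
sin δ = sin 23.44° × sin 359.014° = -0.00684, so δ = -0.392°.
cos h₀ = −tan(+32.1°) tan(-0.392°) = 0.0043, h₀ = 1.5665 rad.
Bracket: h₀ sin ϕ sin δ + cos ϕ cos δ sin h₀ = 1.5665×0.53140×-0.00684 + 0.84712×0.99998×0.99999 = -0.005694 + 0.847095 = 0.841401.
Q̄ = (S_0/π) × [bracket] = (1361/π) × 0.841401 = 364.51 W/m².
Daily total = Q̄ × 24.00 h × 3600 s/h = 364.51 × 24.00 × 3600 / 10⁶ = 31.49 MJ/m².

31.5 MJ/m²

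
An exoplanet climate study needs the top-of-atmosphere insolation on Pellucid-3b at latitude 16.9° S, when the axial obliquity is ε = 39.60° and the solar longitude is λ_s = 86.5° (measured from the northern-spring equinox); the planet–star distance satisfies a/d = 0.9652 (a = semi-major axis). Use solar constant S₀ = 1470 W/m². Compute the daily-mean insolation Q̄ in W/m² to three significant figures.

Q̄ ≈ 205 W/m²

Solar declination: sin δ = sin ε · sin λ_s = sin 39.60° × sin 86.5° = 0.63624, so δ = +39.512°.
cos H₀ = −tan(-16.9°) tan(+39.512°) = 0.2506, H₀ = 1.3175 rad.
Bracket: H₀ sin φ sin δ + cos φ cos δ sin H₀ = 1.3175×-0.29070×0.63624 + 0.95681×0.77150×0.96810 = -0.243678 + 0.714631 = 0.470953.
Inverse-square distance factor (a/d)² = 0.9652² = 0.931611.
Q̄ = (S₀/π) × 0.931611 × [bracket] = (1470/π) × 0.931611 × 0.470953 = 205.3 W/m².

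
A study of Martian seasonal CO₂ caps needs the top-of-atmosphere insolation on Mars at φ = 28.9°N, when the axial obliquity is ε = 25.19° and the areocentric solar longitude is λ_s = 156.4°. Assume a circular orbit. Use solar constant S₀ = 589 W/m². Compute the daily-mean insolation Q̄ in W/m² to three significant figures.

sin δ = sin 25.19° × sin 156.4° = 0.17040, so δ = +9.811°.
cos H₀ = −tan(+28.9°) tan(+9.811°) = -0.0955, H₀ = 1.6664 rad.
Bracket: H₀ sin φ sin δ + cos φ cos δ sin H₀ = 1.6664×0.48328×0.17040 + 0.87546×0.98538×0.99543 = 0.137230 + 0.858718 = 0.995948.
Q̄ = (S₀/π) × [bracket] = (589/π) × 0.995948 = 186.7 W/m².

Q̄ ≈ 187 W/m²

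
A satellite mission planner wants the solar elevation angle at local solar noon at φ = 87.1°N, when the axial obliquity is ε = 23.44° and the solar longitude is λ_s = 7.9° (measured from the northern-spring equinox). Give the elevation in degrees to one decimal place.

6.0°

Solar declination: sin δ = sin ε · sin λ_s = sin 23.44° × sin 7.9° = 0.05467, so δ = +3.134°.
At local noon the hour angle is zero, so the zenith angle equals |φ − δ| = |+87.1° − (+3.134°)| = 83.966°.
Elevation = 90° − 83.966° = 6.0°.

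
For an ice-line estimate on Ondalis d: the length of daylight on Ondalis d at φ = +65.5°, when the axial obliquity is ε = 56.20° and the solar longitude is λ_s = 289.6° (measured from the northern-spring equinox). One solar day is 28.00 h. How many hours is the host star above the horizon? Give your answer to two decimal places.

Solar declination: sin δ = sin ε · sin λ_s = sin 56.20° × sin 289.6° = -0.78284, so δ = -51.521°.
cos H₀ = −tan φ · tan δ = 2.7607 ≥ 1, so the host star never rises (polar night) and H₀ = 0.
Daylight = 2H₀/(2π) × 28.00 h = (0.0000/π) × 28.00 = 0.00 h.

0.00 h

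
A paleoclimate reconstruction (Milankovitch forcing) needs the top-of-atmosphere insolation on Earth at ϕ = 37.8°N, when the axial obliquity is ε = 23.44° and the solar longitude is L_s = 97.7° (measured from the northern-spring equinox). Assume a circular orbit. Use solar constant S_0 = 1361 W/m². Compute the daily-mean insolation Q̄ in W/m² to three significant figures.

Q̄ ≈ 497 W/m²

Solar declination: sin δ = sin ε · sin L_s = sin 23.44° × sin 97.7° = 0.39420, so δ = +23.216°.
cos h₀ = −tan(+37.8°) tan(+23.216°) = -0.3327, h₀ = 1.9100 rad.
Bracket: h₀ sin ϕ sin δ + cos ϕ cos δ sin h₀ = 1.9100×0.61291×0.39420 + 0.79016×0.91902×0.94303 = 0.461473 + 0.684803 = 1.146276.
Q̄ = (S_0/π) × [bracket] = (1361/π) × 1.146276 = 496.6 W/m².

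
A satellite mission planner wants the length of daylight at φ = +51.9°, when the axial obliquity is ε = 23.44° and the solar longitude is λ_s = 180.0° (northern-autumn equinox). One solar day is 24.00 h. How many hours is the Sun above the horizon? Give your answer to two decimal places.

Solar declination: sin δ = sin ε · sin λ_s = sin 23.44° × sin 180.0° = 0.00000, so δ = +0.000°.
cos H₀ = −tan φ · tan δ = −tan(+51.9°) × tan(+0.000°) = -0.0000, so H₀ = 1.5708 rad = 90.00°.
Daylight = 2H₀/(2π) × 24.00 h = (1.5708/π) × 24.00 = 12.00 h.

12.00 h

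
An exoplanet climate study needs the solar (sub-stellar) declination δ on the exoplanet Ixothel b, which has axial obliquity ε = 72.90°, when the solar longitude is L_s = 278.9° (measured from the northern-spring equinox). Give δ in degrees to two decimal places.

sin δ = sin ε · sin L_s = sin 72.90° × sin 278.9° = -0.944285.
δ = arcsin(-0.944285) = -70.78°.

δ = -70.78°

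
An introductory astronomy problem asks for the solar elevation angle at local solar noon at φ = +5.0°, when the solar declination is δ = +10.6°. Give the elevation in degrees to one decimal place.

84.4°

At local noon the hour angle is zero, so the zenith angle equals |φ − δ| = |+5.0° − (+10.600°)| = 5.600°.
Elevation = 90° − 5.600° = 84.4°.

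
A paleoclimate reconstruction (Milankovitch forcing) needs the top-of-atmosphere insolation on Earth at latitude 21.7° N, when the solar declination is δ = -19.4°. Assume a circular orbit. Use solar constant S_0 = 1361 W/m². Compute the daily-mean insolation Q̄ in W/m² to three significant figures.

cos h₀ = −tan(+21.7°) tan(-19.400°) = 0.1401, h₀ = 1.4302 rad.
Bracket: h₀ sin ϕ sin δ + cos ϕ cos δ sin h₀ = 1.4302×0.36975×-0.33216 + 0.92913×0.94322×0.99013 = -0.175652 + 0.867724 = 0.692072.
Q̄ = (S_0/π) × [bracket] = (1361/π) × 0.692072 = 299.8 W/m².

Q̄ ≈ 300 W/m²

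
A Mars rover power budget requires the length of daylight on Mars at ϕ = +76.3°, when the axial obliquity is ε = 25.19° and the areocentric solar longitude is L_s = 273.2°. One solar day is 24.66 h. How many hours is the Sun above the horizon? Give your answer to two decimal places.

0.00 h

sin δ = sin 25.19° × sin 273.2° = -0.42496, so δ = -25.148°.
cos h₀ = −tan ϕ · tan δ = 1.9258 ≥ 1, so the Sun never rises (polar night) and h₀ = 0.
Daylight = 2h₀/(2π) × 24.66 h = (0.0000/π) × 24.66 = 0.00 h.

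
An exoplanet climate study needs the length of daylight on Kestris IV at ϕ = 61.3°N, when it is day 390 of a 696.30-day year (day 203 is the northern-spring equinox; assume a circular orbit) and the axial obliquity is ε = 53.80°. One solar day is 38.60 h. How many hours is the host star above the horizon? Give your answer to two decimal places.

Solar longitude: L_s = 360° × (390 − 203)/696.30 = 96.682°.
sin δ = sin 53.80° × sin 96.682° = 0.80148, so δ = +53.271°.
Sunrise equation: cos h₀ = −tan ϕ · tan δ = -2.4479 ≤ −1, so the host star never sets (polar day) and h₀ = π.
Daylight = 2h₀/(2π) × 38.60 h = (3.1416/π) × 38.60 = 38.60 h.

38.60 h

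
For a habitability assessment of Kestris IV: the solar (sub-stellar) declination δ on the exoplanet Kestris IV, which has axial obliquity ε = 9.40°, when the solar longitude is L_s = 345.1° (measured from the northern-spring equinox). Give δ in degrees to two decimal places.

sin δ = sin ε · sin L_s = sin 9.40° × sin 345.1° = -0.041996.
δ = arcsin(-0.041996) = -2.41°.

δ = -2.41°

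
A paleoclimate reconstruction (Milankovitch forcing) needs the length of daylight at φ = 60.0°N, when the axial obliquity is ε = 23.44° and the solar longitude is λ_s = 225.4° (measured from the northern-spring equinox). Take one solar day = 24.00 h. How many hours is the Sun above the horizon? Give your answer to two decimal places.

7.90 h

Solar declination: sin δ = sin ε · sin λ_s = sin 23.44° × sin 225.4° = -0.28324, so δ = -16.453°.
cos H₀ = −tan φ · tan δ = −tan(+60.0°) × tan(-16.453°) = 0.5115, so H₀ = 1.0338 rad = 59.23°.
Daylight = 2H₀/(2π) × 24.00 h = (1.0338/π) × 24.00 = 7.90 h.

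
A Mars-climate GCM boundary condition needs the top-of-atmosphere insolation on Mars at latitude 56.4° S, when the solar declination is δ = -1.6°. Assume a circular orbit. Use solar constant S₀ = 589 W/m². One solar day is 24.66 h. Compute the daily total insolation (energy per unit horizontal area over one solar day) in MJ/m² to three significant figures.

cos H₀ = −tan(-56.4°) tan(-1.600°) = -0.0420, H₀ = 1.6129 rad.
Bracket: H₀ sin φ sin δ + cos φ cos δ sin H₀ = 1.6129×-0.83292×-0.02792 + 0.55339×0.99961×0.99912 = 0.037508 + 0.552687 = 0.590195.
Q̄ = (S₀/π) × [bracket] = (589/π) × 0.590195 = 110.65 W/m².
Daily total = Q̄ × 24.66 h × 3600 s/h = 110.65 × 24.66 × 3600 / 10⁶ = 9.823 MJ/m².

9.82 MJ/m²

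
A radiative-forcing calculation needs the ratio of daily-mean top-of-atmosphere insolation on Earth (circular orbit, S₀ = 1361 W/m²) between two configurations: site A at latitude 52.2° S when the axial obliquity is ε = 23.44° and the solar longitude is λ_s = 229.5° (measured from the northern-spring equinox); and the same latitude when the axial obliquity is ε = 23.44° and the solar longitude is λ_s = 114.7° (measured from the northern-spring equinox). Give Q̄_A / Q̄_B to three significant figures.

— Configuration A (φ=-52.2°):
Solar declination: sin δ = sin ε · sin λ_s = sin 23.44° × sin 229.5° = -0.30248, so δ = -17.607°.
cos H₀ = −tan(-52.2°) tan(-17.607°) = -0.4091, H₀ = 1.9923 rad.
Bracket: H₀ sin φ sin δ + cos φ cos δ sin H₀ = 1.9923×-0.79016×-0.30248 + 0.61291×0.95316×0.91248 = 0.476175 + 0.533072 = 1.009247.
Q̄ = (S₀/π) × [bracket] = (1361/π) × 1.009247 = 437.23 W/m².
— Configuration B (φ=-52.2°):
Solar declination: sin δ = sin ε · sin λ_s = sin 23.44° × sin 114.7° = 0.36139, so δ = +21.186°.
cos H₀ = −tan(-52.2°) tan(+21.186°) = 0.4997, H₀ = 1.0476 rad.
Bracket: H₀ sin φ sin δ + cos φ cos δ sin H₀ = 1.0476×-0.79016×0.36139 + 0.61291×0.93241×0.86621 = -0.299148 + 0.495025 = 0.195877.
Q̄ = (S₀/π) × [bracket] = (1361/π) × 0.195877 = 84.858 W/m².
Ratio Q̄_A / Q̄_B = 437.23 / 84.858 = 5.152.

Q̄_A / Q̄_B ≈ 5.15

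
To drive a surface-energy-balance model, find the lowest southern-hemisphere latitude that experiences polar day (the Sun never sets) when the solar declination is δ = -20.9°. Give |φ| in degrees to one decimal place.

Polar day requires cos H₀ = −tan φ tan δ ≤ −1, i.e. tan φ tan δ ≥ 1.
The boundary is |tan φ| · |tan δ| = 1, so |φ| = 90° − |δ| = 90° − 20.9° = 69.1° in the southern hemisphere.

|φ| = 69.1°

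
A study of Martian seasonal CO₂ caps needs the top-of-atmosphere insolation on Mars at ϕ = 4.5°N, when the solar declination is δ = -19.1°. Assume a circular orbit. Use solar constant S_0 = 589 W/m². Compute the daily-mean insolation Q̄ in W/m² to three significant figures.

cos h₀ = −tan(+4.5°) tan(-19.100°) = 0.0273, h₀ = 1.5435 rad.
Bracket: h₀ sin ϕ sin δ + cos ϕ cos δ sin h₀ = 1.5435×0.07846×-0.32722 + 0.99692×0.94495×0.99963 = -0.039627 + 0.941691 = 0.902064.
Q̄ = (S_0/π) × [bracket] = (589/π) × 0.902064 = 169.1 W/m².

Q̄ ≈ 169 W/m²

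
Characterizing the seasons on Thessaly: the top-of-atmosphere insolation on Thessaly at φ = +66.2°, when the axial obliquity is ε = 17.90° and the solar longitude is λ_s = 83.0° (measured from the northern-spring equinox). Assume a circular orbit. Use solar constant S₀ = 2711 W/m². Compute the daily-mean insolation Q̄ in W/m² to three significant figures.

Q̄ ≈ 802 W/m²

Solar declination: sin δ = sin ε · sin λ_s = sin 17.90° × sin 83.0° = 0.30507, so δ = +17.762°.
cos H₀ = −tan(+66.2°) tan(+17.762°) = -0.7263, H₀ = 2.3837 rad.
Bracket: H₀ sin φ sin δ + cos φ cos δ sin H₀ = 2.3837×0.91496×0.30507 + 0.40355×0.95233×0.68738 = 0.665355 + 0.264169 = 0.929524.
Q̄ = (S₀/π) × [bracket] = (2711/π) × 0.929524 = 802.1 W/m².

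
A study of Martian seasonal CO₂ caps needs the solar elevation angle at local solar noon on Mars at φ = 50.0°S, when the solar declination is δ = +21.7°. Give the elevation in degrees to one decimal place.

At local noon the hour angle is zero, so the zenith angle equals |φ − δ| = |-50.0° − (+21.700°)| = 71.700°.
Elevation = 90° − 71.700° = 18.3°.

18.3°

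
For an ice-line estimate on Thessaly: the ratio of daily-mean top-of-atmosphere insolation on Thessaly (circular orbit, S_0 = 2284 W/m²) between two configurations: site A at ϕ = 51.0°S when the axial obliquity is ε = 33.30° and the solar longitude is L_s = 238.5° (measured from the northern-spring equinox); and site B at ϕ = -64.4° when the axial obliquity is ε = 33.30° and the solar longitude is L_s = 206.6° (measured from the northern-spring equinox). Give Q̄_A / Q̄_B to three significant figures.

Q̄_A / Q̄_B ≈ 1.51

— Configuration A (ϕ=-51.0°):
Solar declination: sin δ = sin ε · sin L_s = sin 33.30° × sin 238.5° = -0.46812, so δ = -27.912°.
cos h₀ = −tan(-51.0°) tan(-27.912°) = -0.6542, h₀ = 2.2839 rad.
Bracket: h₀ sin ϕ sin δ + cos ϕ cos δ sin h₀ = 2.2839×-0.77715×-0.46812 + 0.62932×0.88367×0.75634 = 0.830882 + 0.420609 = 1.251491.
Q̄ = (S_0/π) × [bracket] = (2284/π) × 1.251491 = 909.86 W/m².
— Configuration B (ϕ=-64.4°):
Solar declination: sin δ = sin ε · sin L_s = sin 33.30° × sin 206.6° = -0.24583, so δ = -14.231°.
cos h₀ = −tan(-64.4°) tan(-14.231°) = -0.5293, h₀ = 2.1286 rad.
Bracket: h₀ sin ϕ sin δ + cos ϕ cos δ sin h₀ = 2.1286×-0.90183×-0.24583 + 0.43209×0.96931×0.84842 = 0.471904 + 0.355343 = 0.827247.
Q̄ = (S_0/π) × [bracket] = (2284/π) × 0.827247 = 601.42 W/m².
Ratio Q̄_A / Q̄_B = 909.86 / 601.42 = 1.513.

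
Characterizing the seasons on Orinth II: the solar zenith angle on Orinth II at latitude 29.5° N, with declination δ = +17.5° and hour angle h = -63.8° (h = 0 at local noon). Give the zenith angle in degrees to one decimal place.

cos θ_z = sin φ sin δ + cos φ cos δ cos h = 0.148075 + 0.366482 = 0.514557.
θ_z = arccos(0.514557) = 59.0°.

θ_z = 59.0°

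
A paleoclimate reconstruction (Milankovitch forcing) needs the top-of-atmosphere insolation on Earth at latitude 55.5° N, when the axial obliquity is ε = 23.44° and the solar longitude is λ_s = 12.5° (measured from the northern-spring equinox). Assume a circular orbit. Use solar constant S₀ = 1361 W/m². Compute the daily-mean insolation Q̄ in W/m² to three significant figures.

Q̄ ≈ 295 W/m²

Solar declination: sin δ = sin ε · sin λ_s = sin 23.44° × sin 12.5° = 0.08610, so δ = +4.939°.
cos H₀ = −tan(+55.5°) tan(+4.939°) = -0.1257, H₀ = 1.6969 rad.
Bracket: H₀ sin φ sin δ + cos φ cos δ sin H₀ = 1.6969×0.82413×0.08610 + 0.56641×0.99629×0.99206 = 0.120408 + 0.559828 = 0.680236.
Q̄ = (S₀/π) × [bracket] = (1361/π) × 0.680236 = 294.7 W/m².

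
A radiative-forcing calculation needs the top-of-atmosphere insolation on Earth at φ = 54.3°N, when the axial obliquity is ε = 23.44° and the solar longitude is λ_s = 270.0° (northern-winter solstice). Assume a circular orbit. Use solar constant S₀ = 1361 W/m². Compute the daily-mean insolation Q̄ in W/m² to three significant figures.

Solar declination: sin δ = sin ε · sin λ_s = sin 23.44° × sin 270.0° = -0.39779, so δ = -23.440°.
cos H₀ = −tan(+54.3°) tan(-23.440°) = 0.6034, H₀ = 0.9231 rad.
Bracket: H₀ sin φ sin δ + cos φ cos δ sin H₀ = 0.9231×0.81208×-0.39779 + 0.58354×0.91748×0.79746 = -0.298196 + 0.426949 = 0.128753.
Q̄ = (S₀/π) × [bracket] = (1361/π) × 0.128753 = 55.78 W/m².

Q̄ ≈ 55.8 W/m²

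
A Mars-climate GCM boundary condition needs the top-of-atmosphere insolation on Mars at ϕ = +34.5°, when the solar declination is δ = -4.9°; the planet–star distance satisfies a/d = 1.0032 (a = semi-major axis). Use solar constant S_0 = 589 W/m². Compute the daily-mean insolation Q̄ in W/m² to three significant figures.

Q̄ ≈ 141 W/m²

cos h₀ = −tan(+34.5°) tan(-4.900°) = 0.0589, h₀ = 1.5118 rad.
Bracket: h₀ sin ϕ sin δ + cos ϕ cos δ sin h₀ = 1.5118×0.56641×-0.08542 + 0.82413×0.99635×0.99826 = -0.073145 + 0.819693 = 0.746548.
Inverse-square distance factor (a/d)² = 1.0032² = 1.006410.
Q̄ = (S_0/π) × 1.006410 × [bracket] = (589/π) × 1.006410 × 0.746548 = 140.9 W/m².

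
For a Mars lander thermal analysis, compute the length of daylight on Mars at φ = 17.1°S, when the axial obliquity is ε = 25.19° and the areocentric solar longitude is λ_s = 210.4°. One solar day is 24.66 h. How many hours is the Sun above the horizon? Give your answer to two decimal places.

sin δ = sin 25.19° × sin 210.4° = -0.21538, so δ = -12.438°.
cos H₀ = −tan φ · tan δ = −tan(-17.1°) × tan(-12.438°) = -0.0679, so H₀ = 1.6387 rad = 93.89°.
Daylight = 2H₀/(2π) × 24.66 h = (1.6387/π) × 24.66 = 12.86 h.

12.86 h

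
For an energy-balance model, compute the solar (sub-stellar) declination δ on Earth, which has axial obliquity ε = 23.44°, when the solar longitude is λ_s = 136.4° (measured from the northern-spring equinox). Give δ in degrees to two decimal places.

δ = +15.92°

sin δ = sin ε · sin λ_s = sin 23.44° × sin 136.4° = 0.274323.
δ = arcsin(0.274323) = +15.92°.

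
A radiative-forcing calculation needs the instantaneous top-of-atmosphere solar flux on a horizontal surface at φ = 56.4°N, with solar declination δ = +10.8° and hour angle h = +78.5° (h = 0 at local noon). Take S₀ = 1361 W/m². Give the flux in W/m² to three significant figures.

360 W/m²

cos θ_z = sin φ sin δ + cos φ cos δ cos h = 0.156074 + 0.108374 = 0.264448.
Flux = S₀ · cos θ_z = 1361 × 0.264448 = 359.9 W/m².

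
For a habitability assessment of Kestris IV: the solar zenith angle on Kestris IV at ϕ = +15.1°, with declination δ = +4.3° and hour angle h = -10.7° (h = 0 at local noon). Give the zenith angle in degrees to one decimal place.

cos θ_z = sin ϕ sin δ + cos ϕ cos δ cos h = 0.019532 + 0.946015 = 0.965547.
θ_z = arccos(0.965547) = 15.1°.

θ_z = 15.1°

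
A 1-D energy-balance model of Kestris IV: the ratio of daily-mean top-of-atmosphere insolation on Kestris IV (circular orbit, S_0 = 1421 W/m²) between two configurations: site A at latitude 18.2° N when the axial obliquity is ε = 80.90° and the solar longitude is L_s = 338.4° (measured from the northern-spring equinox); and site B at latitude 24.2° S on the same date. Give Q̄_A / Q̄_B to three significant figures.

— Configuration A (ϕ=+18.2°):
Solar declination: sin δ = sin ε · sin L_s = sin 80.90° × sin 338.4° = -0.36349, so δ = -21.315°.
cos h₀ = −tan(+18.2°) tan(-21.315°) = 0.1283, h₀ = 1.4422 rad.
Bracket: h₀ sin ϕ sin δ + cos ϕ cos δ sin h₀ = 1.4422×0.31233×-0.36349 + 0.94997×0.93160×0.99174 = -0.163731 + 0.877682 = 0.713951.
Q̄ = (S_0/π) × [bracket] = (1421/π) × 0.713951 = 322.93 W/m².
— Configuration B (ϕ=-24.2°):
cos h₀ = −tan(-24.2°) tan(-21.315°) = -0.1754, h₀ = 1.7471 rad.
Bracket: h₀ sin ϕ sin δ + cos ϕ cos δ sin h₀ = 1.7471×-0.40992×-0.36349 + 0.91212×0.93160×0.98451 = 0.260321 + 0.836569 = 1.096890.
Q̄ = (S_0/π) × [bracket] = (1421/π) × 1.096890 = 496.14 W/m².
Ratio Q̄_A / Q̄_B = 322.93 / 496.14 = 0.6509.

Q̄_A / Q̄_B ≈ 0.651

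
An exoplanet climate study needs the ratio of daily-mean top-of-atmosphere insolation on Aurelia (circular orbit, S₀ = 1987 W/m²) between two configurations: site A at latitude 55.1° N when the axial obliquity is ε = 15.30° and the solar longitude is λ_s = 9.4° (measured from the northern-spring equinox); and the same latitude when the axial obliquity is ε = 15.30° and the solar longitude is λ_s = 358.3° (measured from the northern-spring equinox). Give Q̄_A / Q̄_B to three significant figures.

Q̄_A / Q̄_B ≈ 1.12

— Configuration A (φ=+55.1°):
Solar declination: sin δ = sin ε · sin λ_s = sin 15.30° × sin 9.4° = 0.04310, so δ = +2.470°.
cos H₀ = −tan(+55.1°) tan(+2.470°) = -0.0618, H₀ = 1.6327 rad.
Bracket: H₀ sin φ sin δ + cos φ cos δ sin H₀ = 1.6327×0.82015×0.04310 + 0.57215×0.99907×0.99809 = 0.057713 + 0.570526 = 0.628239.
Q̄ = (S₀/π) × [bracket] = (1987/π) × 0.628239 = 397.35 W/m².
— Configuration B (φ=+55.1°):
Solar declination: sin δ = sin ε · sin λ_s = sin 15.30° × sin 358.3° = -0.00783, so δ = -0.449°.
cos H₀ = −tan(+55.1°) tan(-0.449°) = 0.0112, H₀ = 1.5596 rad.
Bracket: H₀ sin φ sin δ + cos φ cos δ sin H₀ = 1.5596×0.82015×-0.00783 + 0.57215×0.99997×0.99994 = -0.010015 + 0.572099 = 0.562084.
Q̄ = (S₀/π) × [bracket] = (1987/π) × 0.562084 = 355.51 W/m².
Ratio Q̄_A / Q̄_B = 397.35 / 355.51 = 1.118.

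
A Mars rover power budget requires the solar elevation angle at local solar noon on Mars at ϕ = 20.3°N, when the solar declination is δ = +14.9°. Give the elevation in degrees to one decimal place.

84.6°

At local noon the hour angle is zero, so the zenith angle equals |ϕ − δ| = |+20.3° − (+14.900°)| = 5.400°.
Elevation = 90° − 5.400° = 84.6°.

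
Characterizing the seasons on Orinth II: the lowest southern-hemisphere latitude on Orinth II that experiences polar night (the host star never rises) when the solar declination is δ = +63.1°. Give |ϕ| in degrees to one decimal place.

|ϕ| = 26.9°

Polar night requires cos h₀ = −tan ϕ tan δ ≥ 1, i.e. tan ϕ tan δ ≤ −1.
The boundary is |tan ϕ| · |tan δ| = 1, so |ϕ| = 90° − |δ| = 90° − 63.1° = 26.9° in the southern hemisphere.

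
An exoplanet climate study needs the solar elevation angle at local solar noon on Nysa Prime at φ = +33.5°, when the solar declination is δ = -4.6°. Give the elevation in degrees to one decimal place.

At local noon the hour angle is zero, so the zenith angle equals |φ − δ| = |+33.5° − (-4.600°)| = 38.100°.
Elevation = 90° − 38.100° = 51.9°.

51.9°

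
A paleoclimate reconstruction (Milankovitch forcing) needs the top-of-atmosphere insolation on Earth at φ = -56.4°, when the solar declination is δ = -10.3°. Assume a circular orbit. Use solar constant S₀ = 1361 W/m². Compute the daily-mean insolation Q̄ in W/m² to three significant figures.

Q̄ ≈ 346 W/m²

cos H₀ = −tan(-56.4°) tan(-10.300°) = -0.2735, H₀ = 1.8479 rad.
Bracket: H₀ sin φ sin δ + cos φ cos δ sin H₀ = 1.8479×-0.83292×-0.17880 + 0.55339×0.98389×0.96186 = 0.275201 + 0.523709 = 0.798910.
Q̄ = (S₀/π) × [bracket] = (1361/π) × 0.798910 = 346.1 W/m².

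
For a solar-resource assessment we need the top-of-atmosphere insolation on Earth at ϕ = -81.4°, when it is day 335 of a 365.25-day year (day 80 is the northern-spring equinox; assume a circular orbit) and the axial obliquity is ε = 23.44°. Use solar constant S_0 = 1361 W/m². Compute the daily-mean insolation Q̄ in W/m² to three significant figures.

Solar longitude: L_s = 360° × (335 − 80)/365.25 = 251.335°.
sin δ = sin 23.44° × sin 251.335° = -0.37687, so δ = -22.140°.
cos h₀ = −tan(-81.4°) tan(-22.140°) = -2.6903 ≤ −1 ⇒ polar day, h₀ = π.
Bracket: h₀ sin ϕ sin δ + cos ϕ cos δ sin h₀ = 3.1416×-0.98876×-0.37687 + 0.14954×0.92627×0.00000 = 1.170667 + 0.000000 = 1.170667.
Q̄ = (S_0/π) × [bracket] = (1361/π) × 1.170667 = 507.2 W/m².

Q̄ ≈ 507 W/m²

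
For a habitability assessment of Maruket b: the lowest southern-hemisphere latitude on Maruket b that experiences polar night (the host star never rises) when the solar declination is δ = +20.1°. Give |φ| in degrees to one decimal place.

Polar night requires cos H₀ = −tan φ tan δ ≥ 1, i.e. tan φ tan δ ≤ −1.
The boundary is |tan φ| · |tan δ| = 1, so |φ| = 90° − |δ| = 90° − 20.1° = 69.9° in the southern hemisphere.

|φ| = 69.9°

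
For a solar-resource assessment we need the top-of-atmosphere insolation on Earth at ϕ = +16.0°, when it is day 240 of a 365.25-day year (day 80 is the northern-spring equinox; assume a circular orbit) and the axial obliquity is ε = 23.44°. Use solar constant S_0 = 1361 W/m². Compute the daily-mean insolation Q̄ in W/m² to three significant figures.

Q̄ ≈ 440 W/m²

Solar longitude: L_s = 360° × (240 − 80)/365.25 = 157.700°.
sin δ = sin 23.44° × sin 157.700° = 0.15094, so δ = +8.682°.
cos h₀ = −tan(+16.0°) tan(+8.682°) = -0.0438, h₀ = 1.6146 rad.
Bracket: h₀ sin ϕ sin δ + cos ϕ cos δ sin h₀ = 1.6146×0.27564×0.15094 + 0.96126×0.98854×0.99904 = 0.067176 + 0.949332 = 1.016508.
Q̄ = (S_0/π) × [bracket] = (1361/π) × 1.016508 = 440.4 W/m².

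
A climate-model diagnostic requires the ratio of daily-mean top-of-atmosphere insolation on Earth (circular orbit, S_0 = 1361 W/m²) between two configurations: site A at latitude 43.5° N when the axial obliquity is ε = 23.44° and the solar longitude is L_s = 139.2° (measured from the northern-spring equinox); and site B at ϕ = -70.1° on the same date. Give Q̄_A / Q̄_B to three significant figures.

Q̄_A / Q̄_B ≈ 24.6

— Configuration A (ϕ=+43.5°):
Solar declination: sin δ = sin ε · sin L_s = sin 23.44° × sin 139.2° = 0.25992, so δ = +15.066°.
cos h₀ = −tan(+43.5°) tan(+15.066°) = -0.2554, h₀ = 1.8291 rad.
Bracket: h₀ sin ϕ sin δ + cos ϕ cos δ sin h₀ = 1.8291×0.68835×0.25992 + 0.72537×0.96563×0.96683 = 0.327255 + 0.677205 = 1.004460.
Q̄ = (S_0/π) × [bracket] = (1361/π) × 1.004460 = 435.15 W/m².
— Configuration B (ϕ=-70.1°):
cos h₀ = −tan(-70.1°) tan(+15.066°) = 0.7436, h₀ = 0.7324 rad.
Bracket: h₀ sin ϕ sin δ + cos ϕ cos δ sin h₀ = 0.7324×-0.94029×0.25992 + 0.34038×0.96563×0.66864 = -0.178999 + 0.219769 = 0.040770.
Q̄ = (S_0/π) × [bracket] = (1361/π) × 0.040770 = 17.662 W/m².
Ratio Q̄_A / Q̄_B = 435.15 / 17.662 = 24.64.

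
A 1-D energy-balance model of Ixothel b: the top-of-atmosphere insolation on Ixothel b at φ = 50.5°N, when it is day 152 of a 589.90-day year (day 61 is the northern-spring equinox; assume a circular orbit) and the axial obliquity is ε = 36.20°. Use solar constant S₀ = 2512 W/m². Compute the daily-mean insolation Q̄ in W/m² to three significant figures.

Solar longitude: λ_s = 360° × (152 − 61)/589.90 = 55.535°.
sin δ = sin 36.20° × sin 55.535° = 0.48694, so δ = +29.139°.
cos H₀ = −tan(+50.5°) tan(+29.139°) = -0.6763, H₀ = 2.3135 rad.
Bracket: H₀ sin φ sin δ + cos φ cos δ sin H₀ = 2.3135×0.77162×0.48694 + 0.63608×0.87344×0.73663 = 0.869257 + 0.409255 = 1.278512.
Q̄ = (S₀/π) × [bracket] = (2512/π) × 1.278512 = 1022 W/m².

Q̄ ≈ 1.02e+03 W/m²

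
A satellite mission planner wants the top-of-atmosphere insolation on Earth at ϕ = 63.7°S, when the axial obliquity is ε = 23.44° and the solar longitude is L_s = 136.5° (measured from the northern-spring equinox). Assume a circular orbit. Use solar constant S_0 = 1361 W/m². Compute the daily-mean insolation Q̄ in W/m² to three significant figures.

Q̄ ≈ 49.1 W/m²

Solar declination: sin δ = sin ε · sin L_s = sin 23.44° × sin 136.5° = 0.27382, so δ = +15.892°.
cos h₀ = −tan(-63.7°) tan(+15.892°) = 0.5760, h₀ = 0.9569 rad.
Bracket: h₀ sin ϕ sin δ + cos ϕ cos δ sin h₀ = 0.9569×-0.89649×0.27382 + 0.44307×0.96178×0.81742 = -0.234897 + 0.348332 = 0.113435.
Q̄ = (S_0/π) × [bracket] = (1361/π) × 0.113435 = 49.14 W/m².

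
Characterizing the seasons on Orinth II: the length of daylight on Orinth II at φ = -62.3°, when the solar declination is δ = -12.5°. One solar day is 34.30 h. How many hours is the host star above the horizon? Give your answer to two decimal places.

21.91 h

cos H₀ = −tan φ · tan δ = −tan(-62.3°) × tan(-12.500°) = -0.4223, so H₀ = 2.0067 rad = 114.98°.
Daylight = 2H₀/(2π) × 34.30 h = (2.0067/π) × 34.30 = 21.91 h.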